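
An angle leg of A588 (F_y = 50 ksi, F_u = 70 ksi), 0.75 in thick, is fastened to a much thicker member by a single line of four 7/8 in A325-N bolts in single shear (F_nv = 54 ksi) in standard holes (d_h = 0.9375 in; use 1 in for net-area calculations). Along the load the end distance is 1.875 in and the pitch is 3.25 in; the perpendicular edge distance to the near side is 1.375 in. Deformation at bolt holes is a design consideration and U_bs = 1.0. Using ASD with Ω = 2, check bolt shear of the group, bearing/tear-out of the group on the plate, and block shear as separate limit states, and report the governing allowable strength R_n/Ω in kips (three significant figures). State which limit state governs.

64.9 kips (bolt shear governs)

Bolt shear: A_b = π·0.875²/4 = 0.6013 in²; R_n = 54 × 0.6013 × 4 × 1 = 129.9 kips → 129.9 / 2 = 64.9 kips.
Bearing: edge l_c = 1.406, r_n = 88.59 kips; interior l_c = 2.312, r_n = 110.3 kips; R_n = 88.59 + 3·110.3 = 419.3 kips → 210 kips.
Block shear: A_gv = 8.719, A_nv = 6.094, A_nt = 0.6562 in²; R_n = min(0.6F_uA_nv, 0.6F_yA_gv) + U_bs·F_u·A_nt = 301.9 kips → 151 kips.
Bolt shear governs: 64.9 kips.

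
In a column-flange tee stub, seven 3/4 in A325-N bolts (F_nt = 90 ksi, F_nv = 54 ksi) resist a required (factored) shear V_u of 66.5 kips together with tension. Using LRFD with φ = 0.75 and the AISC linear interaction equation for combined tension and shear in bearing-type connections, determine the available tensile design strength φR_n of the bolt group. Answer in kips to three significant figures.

A_b = π·0.75²/4 = 0.4418 in²; f_rv = 66.5 / (7 × 0.4418) = 21.5 ksi.
F'_nt = 1.3 F_nt − (F_nt / φF_nv) f_rv = 1.3·90 − (90/(0.75·54))·21.5 = 69.21 ksi, capped at F_nt → F'_nt = 69.21 ksi.
R_n = F'_nt · A_b · n = 69.21 × 0.4418 × 7 = 214 kips.
Design strength φR_n = 0.75 × 214 = 161 kips.

161 kips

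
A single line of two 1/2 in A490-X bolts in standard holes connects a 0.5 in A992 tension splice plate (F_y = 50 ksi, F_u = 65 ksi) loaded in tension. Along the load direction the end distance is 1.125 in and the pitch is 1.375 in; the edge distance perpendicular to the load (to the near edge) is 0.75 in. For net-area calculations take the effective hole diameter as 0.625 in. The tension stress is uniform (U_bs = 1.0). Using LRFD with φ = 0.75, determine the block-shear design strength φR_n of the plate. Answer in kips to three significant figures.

33.5 kips

Shear plane L_v = 1.125 + 1·1.375 = 2.5 in; A_gv = 2.5 × 0.5 = 1.25 in².
A_nv = (2.5 − 1.5·0.625) × 0.5 = 0.7812 in².
A_nt = (0.75 − 0.5·0.625) × 0.5 = 0.2188 in².
0.6 F_u A_nv = 30.47 kips; 0.6 F_y A_gv = 37.5 kips → shear rupture governs the shear term.
R_n = 30.47 + 1.0 × 65 × 0.2188 = 44.69 kips.
Design strength φR_n = 0.75 × 44.69 = 33.5 kips.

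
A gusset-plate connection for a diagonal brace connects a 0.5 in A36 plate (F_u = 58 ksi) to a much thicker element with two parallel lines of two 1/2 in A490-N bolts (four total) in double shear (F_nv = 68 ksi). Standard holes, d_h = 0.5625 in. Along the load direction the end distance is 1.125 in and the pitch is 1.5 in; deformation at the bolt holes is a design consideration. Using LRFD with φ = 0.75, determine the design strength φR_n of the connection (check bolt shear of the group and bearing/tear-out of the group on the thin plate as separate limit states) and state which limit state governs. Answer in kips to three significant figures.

80.1 kips (bolt shear governs)

Bolt shear: A_b = π·0.5²/4 = 0.1963 in²; R_n = 68 × 0.1963 × 4 × 2 = 106.8 kips → 0.75 × 106.8 = 80.1 kips.
Bearing (1.2 l_c t F_u ≤ 2.4 d t F_u): upper limit = 2.4·0.5·0.5·58 = 34.8 kips.
  Edge l_c = 1.125 − 0.5625/2 = 0.8438 → r_n = 29.36 kips; interior l_c = 1.5 − 0.5625 = 0.9375 → r_n = 32.62 kips.
  R_n,bearing = 2·29.36 + 2·32.62 = 124 kips → 0.75 × 124 = 93 kips.
Bolt shear governs: 80.1 kips.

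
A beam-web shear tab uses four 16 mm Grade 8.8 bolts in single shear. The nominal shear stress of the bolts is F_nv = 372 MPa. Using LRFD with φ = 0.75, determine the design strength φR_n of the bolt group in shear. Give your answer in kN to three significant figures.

224 kN

A_b = π × 16² / 4 = 201.1 mm².
R_n = F_nv · A_b · n · n_s = 372 × 201.1 × 4 × 1 / 1000 = 299.2 kN.
Design strength φR_n = 0.75 × 299.2 = 224 kN.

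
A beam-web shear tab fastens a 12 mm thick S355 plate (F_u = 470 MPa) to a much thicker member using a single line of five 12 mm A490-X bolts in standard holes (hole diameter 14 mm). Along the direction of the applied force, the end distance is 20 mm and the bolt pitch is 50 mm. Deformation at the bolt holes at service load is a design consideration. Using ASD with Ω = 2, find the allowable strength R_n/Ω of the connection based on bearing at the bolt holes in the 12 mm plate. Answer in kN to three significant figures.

Per bolt r_n = 1.2 l_c t F_u ≤ 2.4 d t F_u; upper limit = 2.4 × 12 × 12 × 470 / 1000 = 162.4 kN.
Edge bolt: l_c = 20 − 14/2 = 13 mm → 1.2 × 13 × 12 × 470 / 1000 = 87.98 → r_n = 87.98 kN.
Interior bolts: l_c = 50 − 14 = 36 mm → 1.2 × 36 × 12 × 470 / 1000 = 243.6 → r_n = 162.4 kN.
R_n = 1 × 87.98 + 4 × 162.4 = 737.7 kN.
Allowable strength R_n/Ω = 737.7 / 2 = 369 kN.

369 kN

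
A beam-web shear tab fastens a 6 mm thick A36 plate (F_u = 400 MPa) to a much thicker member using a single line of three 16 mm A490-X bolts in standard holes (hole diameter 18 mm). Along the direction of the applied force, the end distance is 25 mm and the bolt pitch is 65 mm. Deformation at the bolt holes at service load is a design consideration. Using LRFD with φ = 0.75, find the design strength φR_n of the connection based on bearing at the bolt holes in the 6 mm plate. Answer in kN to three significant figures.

Per bolt r_n = 1.2 l_c t F_u ≤ 2.4 d t F_u; upper limit = 2.4 × 16 × 6 × 400 / 1000 = 92.16 kN.
Edge bolt: l_c = 25 − 18/2 = 16 mm → 1.2 × 16 × 6 × 400 / 1000 = 46.08 → r_n = 46.08 kN.
Interior bolts: l_c = 65 − 18 = 47 mm → 1.2 × 47 × 6 × 400 / 1000 = 135.4 → r_n = 92.16 kN.
R_n = 1 × 46.08 + 2 × 92.16 = 230.4 kN.
Design strength φR_n = 0.75 × 230.4 = 173 kN.

173 kN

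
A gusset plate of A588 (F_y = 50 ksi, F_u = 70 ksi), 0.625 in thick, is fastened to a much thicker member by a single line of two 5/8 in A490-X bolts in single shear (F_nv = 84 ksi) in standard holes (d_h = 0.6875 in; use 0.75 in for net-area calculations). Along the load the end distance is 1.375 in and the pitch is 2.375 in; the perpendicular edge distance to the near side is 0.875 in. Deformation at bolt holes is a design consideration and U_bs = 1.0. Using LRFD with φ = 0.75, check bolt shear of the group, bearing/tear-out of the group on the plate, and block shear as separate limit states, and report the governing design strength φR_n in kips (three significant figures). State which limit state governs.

38.7 kips (bolt shear governs)

Bolt shear: A_b = π·0.625²/4 = 0.3068 in²; R_n = 84 × 0.3068 × 2 × 1 = 51.54 kips → 0.75 × 51.54 = 38.7 kips.
Bearing: edge l_c = 1.031, r_n = 54.14 kips; interior l_c = 1.688, r_n = 65.62 kips; R_n = 54.14 + 1·65.62 = 119.8 kips → 89.8 kips.
Block shear: A_gv = 2.344, A_nv = 1.641, A_nt = 0.3125 in²; R_n = min(0.6F_uA_nv, 0.6F_yA_gv) + U_bs·F_u·A_nt = 90.78 kips → 68.1 kips.
Bolt shear governs: 38.7 kips.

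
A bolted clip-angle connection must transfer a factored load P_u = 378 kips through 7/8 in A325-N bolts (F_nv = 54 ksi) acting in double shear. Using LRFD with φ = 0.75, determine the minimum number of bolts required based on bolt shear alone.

8 bolts

A_b = π·0.875²/4 = 0.6013 in².
Per-bolt design strength φR_n = 0.75 × 54 × 0.6013 × 2 = 48.71 kips.
n ≥ 378 / 48.71 = 7.761 → use 8 bolts.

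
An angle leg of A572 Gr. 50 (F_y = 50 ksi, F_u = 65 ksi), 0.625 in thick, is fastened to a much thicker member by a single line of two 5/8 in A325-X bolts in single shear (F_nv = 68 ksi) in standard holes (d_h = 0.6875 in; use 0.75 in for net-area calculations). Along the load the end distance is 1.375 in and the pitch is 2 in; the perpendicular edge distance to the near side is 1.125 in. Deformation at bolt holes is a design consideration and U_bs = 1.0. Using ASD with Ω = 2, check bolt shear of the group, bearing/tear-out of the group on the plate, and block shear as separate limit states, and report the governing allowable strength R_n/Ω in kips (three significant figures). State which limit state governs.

20.9 kips (bolt shear governs)

Bolt shear: A_b = π·0.625²/4 = 0.3068 in²; R_n = 68 × 0.3068 × 2 × 1 = 41.72 kips → 41.72 / 2 = 20.9 kips.
Bearing: edge l_c = 1.031, r_n = 50.27 kips; interior l_c = 1.312, r_n = 60.94 kips; R_n = 50.27 + 1·60.94 = 111.2 kips → 55.6 kips.
Block shear: A_gv = 2.109, A_nv = 1.406, A_nt = 0.4688 in²; R_n = min(0.6F_uA_nv, 0.6F_yA_gv) + U_bs·F_u·A_nt = 85.31 kips → 42.7 kips.
Bolt shear governs: 20.9 kips.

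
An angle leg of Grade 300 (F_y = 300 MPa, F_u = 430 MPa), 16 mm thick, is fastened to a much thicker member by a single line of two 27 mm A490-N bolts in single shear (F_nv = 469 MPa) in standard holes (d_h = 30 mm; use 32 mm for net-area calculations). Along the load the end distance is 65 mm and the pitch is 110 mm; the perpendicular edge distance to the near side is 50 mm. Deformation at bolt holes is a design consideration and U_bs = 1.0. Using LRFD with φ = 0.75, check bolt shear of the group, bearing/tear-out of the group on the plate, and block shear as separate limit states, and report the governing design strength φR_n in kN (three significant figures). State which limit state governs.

403 kN (bolt shear governs)

Bolt shear: A_b = π·27²/4 = 572.6 mm²; R_n = 469 × 572.6 × 2 × 1 / 1000 = 537.1 kN → 0.75 × 537.1 = 403 kN.
Bearing: edge l_c = 50, r_n = 412.8 kN; interior l_c = 80, r_n = 445.8 kN; R_n = 412.8 + 1·445.8 = 858.6 kN → 644 kN.
Block shear: A_gv = 2800, A_nv = 2032, A_nt = 544 mm²; R_n = min(0.6F_uA_nv, 0.6F_yA_gv) + U_bs·F_u·A_nt = 737.9 kN → 553 kN.
Bolt shear governs: 403 kN.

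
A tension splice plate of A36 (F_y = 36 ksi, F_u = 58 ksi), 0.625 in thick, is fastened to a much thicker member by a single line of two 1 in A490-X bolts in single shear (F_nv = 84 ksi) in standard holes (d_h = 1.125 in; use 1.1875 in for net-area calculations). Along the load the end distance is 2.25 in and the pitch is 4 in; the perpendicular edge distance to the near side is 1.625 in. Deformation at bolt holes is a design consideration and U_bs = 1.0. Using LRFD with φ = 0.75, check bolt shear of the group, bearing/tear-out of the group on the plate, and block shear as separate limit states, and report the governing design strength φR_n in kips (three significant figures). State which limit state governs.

91.3 kips (block shear governs)

Bolt shear: A_b = π·1²/4 = 0.7854 in²; R_n = 84 × 0.7854 × 2 × 1 = 131.9 kips → 0.75 × 131.9 = 99 kips.
Bearing: edge l_c = 1.688, r_n = 73.41 kips; interior l_c = 2.875, r_n = 87 kips; R_n = 73.41 + 1·87 = 160.4 kips → 120 kips.
Block shear: A_gv = 3.906, A_nv = 2.793, A_nt = 0.6445 in²; R_n = min(0.6F_uA_nv, 0.6F_yA_gv) + U_bs·F_u·A_nt = 121.8 kips → 91.3 kips.
Block shear governs: 91.3 kips.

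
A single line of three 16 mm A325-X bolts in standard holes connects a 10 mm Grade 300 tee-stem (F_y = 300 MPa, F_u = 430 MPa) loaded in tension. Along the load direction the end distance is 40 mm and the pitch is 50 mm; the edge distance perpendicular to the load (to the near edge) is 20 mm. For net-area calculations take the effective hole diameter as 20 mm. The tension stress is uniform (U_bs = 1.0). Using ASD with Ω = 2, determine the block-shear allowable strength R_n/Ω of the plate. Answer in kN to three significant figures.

Shear plane L_v = 40 + 2·50 = 140 mm; A_gv = 140 × 10 = 1400 mm².
A_nv = (140 − 2.5·20) × 10 = 900 mm².
A_nt = (20 − 0.5·20) × 10 = 100 mm².
0.6 F_u A_nv = 232.2 kN; 0.6 F_y A_gv = 252 kN → shear rupture governs the shear term.
R_n = 232.2 + 1.0 × 430 × 100 / 1000 = 275.2 kN.
Allowable strength R_n/Ω = 275.2 / 2 = 138 kN.

138 kN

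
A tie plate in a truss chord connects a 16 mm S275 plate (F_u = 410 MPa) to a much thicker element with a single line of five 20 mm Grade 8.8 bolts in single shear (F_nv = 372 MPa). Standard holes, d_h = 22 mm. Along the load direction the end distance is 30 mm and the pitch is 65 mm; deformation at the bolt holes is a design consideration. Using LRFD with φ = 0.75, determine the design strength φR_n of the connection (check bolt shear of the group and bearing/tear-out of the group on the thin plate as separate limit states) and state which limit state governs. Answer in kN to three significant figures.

Bolt shear: A_b = π·20²/4 = 314.2 mm²; R_n = 372 × 314.2 × 5 × 1 / 1000 = 584.3 kN → 0.75 × 584.3 = 438 kN.
Bearing (1.2 l_c t F_u ≤ 2.4 d t F_u): upper limit = 2.4·20·16·410 / 1000 = 314.9 kN.
  Edge l_c = 30 − 22/2 = 19 → r_n = 149.6 kN; interior l_c = 65 − 22 = 43 → r_n = 314.9 kN.
  R_n,bearing = 1·149.6 + 4·314.9 = 1409 kN → 0.75 × 1409 = 1060 kN.
Bolt shear governs: 438 kN.

438 kN (bolt shear governs)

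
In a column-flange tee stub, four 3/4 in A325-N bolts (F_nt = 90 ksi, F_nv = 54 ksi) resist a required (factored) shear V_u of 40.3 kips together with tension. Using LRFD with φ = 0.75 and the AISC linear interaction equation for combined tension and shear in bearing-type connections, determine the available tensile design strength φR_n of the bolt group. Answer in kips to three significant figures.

A_b = π·0.75²/4 = 0.4418 in²; f_rv = 40.3 / (4 × 0.4418) = 22.81 ksi.
F'_nt = 1.3 F_nt − (F_nt / φF_nv) f_rv = 1.3·90 − (90/(0.75·54))·22.81 = 66.32 ksi, capped at F_nt → F'_nt = 66.32 ksi.
R_n = F'_nt · A_b · n = 66.32 × 0.4418 × 4 = 117.2 kips.
Design strength φR_n = 0.75 × 117.2 = 87.9 kips.

87.9 kips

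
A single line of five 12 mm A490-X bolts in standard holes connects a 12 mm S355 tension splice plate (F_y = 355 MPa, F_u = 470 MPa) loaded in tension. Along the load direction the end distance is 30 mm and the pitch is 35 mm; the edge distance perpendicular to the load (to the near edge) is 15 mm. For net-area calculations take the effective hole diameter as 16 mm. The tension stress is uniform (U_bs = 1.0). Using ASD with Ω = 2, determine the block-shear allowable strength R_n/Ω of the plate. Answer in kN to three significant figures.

186 kN

Shear plane L_v = 30 + 4·35 = 170 mm; A_gv = 170 × 12 = 2040 mm².
A_nv = (170 − 4.5·16) × 12 = 1176 mm².
A_nt = (15 − 0.5·16) × 12 = 84 mm².
0.6 F_u A_nv = 331.6 kN; 0.6 F_y A_gv = 434.5 kN → shear rupture governs the shear term.
R_n = 331.6 + 1.0 × 470 × 84 / 1000 = 371.1 kN.
Allowable strength R_n/Ω = 371.1 / 2 = 186 kN.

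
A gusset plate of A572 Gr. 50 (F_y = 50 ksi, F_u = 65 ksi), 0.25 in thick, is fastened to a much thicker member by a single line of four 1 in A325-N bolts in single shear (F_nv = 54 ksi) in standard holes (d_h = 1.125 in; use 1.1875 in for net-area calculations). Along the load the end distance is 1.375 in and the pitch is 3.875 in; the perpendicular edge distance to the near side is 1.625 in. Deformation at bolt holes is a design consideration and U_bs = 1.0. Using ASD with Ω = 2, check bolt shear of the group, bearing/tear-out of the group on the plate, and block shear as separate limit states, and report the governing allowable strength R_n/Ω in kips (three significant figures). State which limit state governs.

Bolt shear: A_b = π·1²/4 = 0.7854 in²; R_n = 54 × 0.7854 × 4 × 1 = 169.6 kips → 169.6 / 2 = 84.8 kips.
Bearing: edge l_c = 0.8125, r_n = 15.84 kips; interior l_c = 2.75, r_n = 39 kips; R_n = 15.84 + 3·39 = 132.8 kips → 66.4 kips.
Block shear: A_gv = 3.25, A_nv = 2.211, A_nt = 0.2578 in²; R_n = min(0.6F_uA_nv, 0.6F_yA_gv) + U_bs·F_u·A_nt = 103 kips → 51.5 kips.
Block shear governs: 51.5 kips.

51.5 kips (block shear governs)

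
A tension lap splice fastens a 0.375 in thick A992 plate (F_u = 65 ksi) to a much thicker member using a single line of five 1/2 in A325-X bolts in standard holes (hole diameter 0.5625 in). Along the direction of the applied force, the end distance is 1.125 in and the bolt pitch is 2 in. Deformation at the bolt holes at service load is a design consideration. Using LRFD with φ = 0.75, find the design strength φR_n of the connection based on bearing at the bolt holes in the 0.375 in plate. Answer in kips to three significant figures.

106 kips

Per bolt r_n = 1.2 l_c t F_u ≤ 2.4 d t F_u; upper limit = 2.4 × 0.5 × 0.375 × 65 = 29.25 kips.
Edge bolt: l_c = 1.125 − 0.5625/2 = 0.8438 in → 1.2 × 0.8438 × 0.375 × 65 = 24.68 → r_n = 24.68 kips.
Interior bolts: l_c = 2 − 0.5625 = 1.438 in → 1.2 × 1.438 × 0.375 × 65 = 42.05 → r_n = 29.25 kips.
R_n = 1 × 24.68 + 4 × 29.25 = 141.7 kips.
Design strength φR_n = 0.75 × 141.7 = 106 kips.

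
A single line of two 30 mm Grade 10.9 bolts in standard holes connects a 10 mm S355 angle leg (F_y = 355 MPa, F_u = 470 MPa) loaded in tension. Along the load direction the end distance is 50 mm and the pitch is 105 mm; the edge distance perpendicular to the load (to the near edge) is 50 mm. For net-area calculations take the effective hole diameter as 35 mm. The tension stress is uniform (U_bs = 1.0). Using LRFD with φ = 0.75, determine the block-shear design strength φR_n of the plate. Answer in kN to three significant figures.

Shear plane L_v = 50 + 1·105 = 155 mm; A_gv = 155 × 10 = 1550 mm².
A_nv = (155 − 1.5·35) × 10 = 1025 mm².
A_nt = (50 − 0.5·35) × 10 = 325 mm².
0.6 F_u A_nv = 289.1 kN; 0.6 F_y A_gv = 330.2 kN → shear rupture governs the shear term.
R_n = 289.1 + 1.0 × 470 × 325 / 1000 = 441.8 kN.
Design strength φR_n = 0.75 × 441.8 = 331 kN.

331 kN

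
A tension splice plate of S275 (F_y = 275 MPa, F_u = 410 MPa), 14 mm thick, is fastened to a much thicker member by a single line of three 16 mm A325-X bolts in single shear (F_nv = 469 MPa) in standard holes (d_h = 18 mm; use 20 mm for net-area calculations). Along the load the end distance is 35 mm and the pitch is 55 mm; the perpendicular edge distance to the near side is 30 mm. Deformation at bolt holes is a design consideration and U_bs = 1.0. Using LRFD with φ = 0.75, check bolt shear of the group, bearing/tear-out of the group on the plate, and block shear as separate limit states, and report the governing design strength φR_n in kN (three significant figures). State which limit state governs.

212 kN (bolt shear governs)

Bolt shear: A_b = π·16²/4 = 201.1 mm²; R_n = 469 × 201.1 × 3 × 1 / 1000 = 282.9 kN → 0.75 × 282.9 = 212 kN.
Bearing: edge l_c = 26, r_n = 179.1 kN; interior l_c = 37, r_n = 220.4 kN; R_n = 179.1 + 2·220.4 = 619.9 kN → 465 kN.
Block shear: A_gv = 2030, A_nv = 1330, A_nt = 280 mm²; R_n = min(0.6F_uA_nv, 0.6F_yA_gv) + U_bs·F_u·A_nt = 442 kN → 331 kN.
Bolt shear governs: 212 kN.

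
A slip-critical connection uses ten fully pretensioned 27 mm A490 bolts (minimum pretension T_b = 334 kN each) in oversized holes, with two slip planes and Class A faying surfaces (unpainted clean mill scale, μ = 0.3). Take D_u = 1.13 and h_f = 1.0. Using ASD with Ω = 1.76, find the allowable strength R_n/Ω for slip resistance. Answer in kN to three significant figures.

1290 kN

R_n = μ · D_u · h_f · T_b · n_s · n_b = 0.3 × 1.13 × 1.0 × 334 × 2 × 10 = 2265 kN.
Allowable strength R_n/Ω = 2265 / 1.76 = 1290 kN.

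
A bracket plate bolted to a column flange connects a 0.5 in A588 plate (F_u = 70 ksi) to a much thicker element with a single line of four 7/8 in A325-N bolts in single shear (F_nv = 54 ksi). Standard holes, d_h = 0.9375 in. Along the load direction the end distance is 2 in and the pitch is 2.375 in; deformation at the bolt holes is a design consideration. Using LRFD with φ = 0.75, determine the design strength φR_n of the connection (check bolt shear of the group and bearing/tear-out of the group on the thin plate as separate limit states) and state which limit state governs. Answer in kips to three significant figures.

Bolt shear: A_b = π·0.875²/4 = 0.6013 in²; R_n = 54 × 0.6013 × 4 × 1 = 129.9 kips → 0.75 × 129.9 = 97.4 kips.
Bearing (1.2 l_c t F_u ≤ 2.4 d t F_u): upper limit = 2.4·0.875·0.5·70 = 73.5 kips.
  Edge l_c = 2 − 0.9375/2 = 1.531 → r_n = 64.31 kips; interior l_c = 2.375 − 0.9375 = 1.438 → r_n = 60.37 kips.
  R_n,bearing = 1·64.31 + 3·60.37 = 245.4 kips → 0.75 × 245.4 = 184 kips.
Bolt shear governs: 97.4 kips.

97.4 kips (bolt shear governs)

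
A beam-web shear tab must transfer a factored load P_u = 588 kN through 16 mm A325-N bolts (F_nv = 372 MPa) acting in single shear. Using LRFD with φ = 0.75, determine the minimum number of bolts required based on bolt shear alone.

A_b = π·16²/4 = 201.1 mm².
Per-bolt design strength φR_n = 0.75 × 372 × 201.1 × 1 / 1000 = 56.1 kN.
n ≥ 588 / 56.1 = 10.48 → use 11 bolts.

11 bolts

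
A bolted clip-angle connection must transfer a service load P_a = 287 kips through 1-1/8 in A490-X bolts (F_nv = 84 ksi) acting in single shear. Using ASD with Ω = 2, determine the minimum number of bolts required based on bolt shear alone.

7 bolts

A_b = π·1.125²/4 = 0.994 in².
Per-bolt allowable strength R_n/Ω = 84 × 0.994 × 1 / 2 = 41.75 kips.
n ≥ 287 / 41.75 = 6.874 → use 7 bolts.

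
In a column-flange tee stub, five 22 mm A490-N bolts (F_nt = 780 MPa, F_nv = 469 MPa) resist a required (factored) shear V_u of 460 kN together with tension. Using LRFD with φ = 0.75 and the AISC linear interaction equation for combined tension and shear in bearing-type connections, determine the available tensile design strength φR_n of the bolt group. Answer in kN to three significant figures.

A_b = π·22²/4 = 380.1 mm²; f_rv = 460 × 1000 / (5 × 380.1) = 242 MPa.
F'_nt = 1.3 F_nt − (F_nt / φF_nv) f_rv = 1.3·780 − (780/(0.75·469))·242 = 477.3 MPa, capped at F_nt → F'_nt = 477.3 MPa.
R_n = F'_nt · A_b · n = 477.3 × 380.1 × 5 / 1000 = 907.2 kN.
Design strength φR_n = 0.75 × 907.2 = 680 kN.

680 kN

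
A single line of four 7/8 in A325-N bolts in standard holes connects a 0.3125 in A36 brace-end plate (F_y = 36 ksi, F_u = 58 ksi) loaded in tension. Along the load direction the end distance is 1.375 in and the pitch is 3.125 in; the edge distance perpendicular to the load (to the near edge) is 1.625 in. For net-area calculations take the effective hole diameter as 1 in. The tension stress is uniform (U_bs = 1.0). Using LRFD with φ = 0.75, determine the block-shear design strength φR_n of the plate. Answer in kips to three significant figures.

69.7 kips

Shear plane L_v = 1.375 + 3·3.125 = 10.75 in; A_gv = 10.75 × 0.3125 = 3.359 in².
A_nv = (10.75 − 3.5·1) × 0.3125 = 2.266 in².
A_nt = (1.625 − 0.5·1) × 0.3125 = 0.3516 in².
0.6 F_u A_nv = 78.84 kips; 0.6 F_y A_gv = 72.56 kips → shear yielding governs the shear term.
R_n = 72.56 + 1.0 × 58 × 0.3516 = 92.95 kips.
Design strength φR_n = 0.75 × 92.95 = 69.7 kips.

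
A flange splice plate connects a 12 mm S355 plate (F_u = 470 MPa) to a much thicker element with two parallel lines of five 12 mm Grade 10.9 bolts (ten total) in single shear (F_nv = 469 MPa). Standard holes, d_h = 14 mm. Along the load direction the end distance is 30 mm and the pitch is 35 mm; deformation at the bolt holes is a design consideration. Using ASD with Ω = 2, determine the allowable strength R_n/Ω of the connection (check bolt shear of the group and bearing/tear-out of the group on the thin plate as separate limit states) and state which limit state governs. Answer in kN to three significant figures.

Bolt shear: A_b = π·12²/4 = 113.1 mm²; R_n = 469 × 113.1 × 10 × 1 / 1000 = 530.4 kN → 530.4 / 2 = 265 kN.
Bearing (1.2 l_c t F_u ≤ 2.4 d t F_u): upper limit = 2.4·12·12·470 / 1000 = 162.4 kN.
  Edge l_c = 30 − 14/2 = 23 → r_n = 155.7 kN; interior l_c = 35 − 14 = 21 → r_n = 142.1 kN.
  R_n,bearing = 2·155.7 + 8·142.1 = 1448 kN → 1448 / 2 = 724 kN.
Bolt shear governs: 265 kN.

265 kN (bolt shear governs)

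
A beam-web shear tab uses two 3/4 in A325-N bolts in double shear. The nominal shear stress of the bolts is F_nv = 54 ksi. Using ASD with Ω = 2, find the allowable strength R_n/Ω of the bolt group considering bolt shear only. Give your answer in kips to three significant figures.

47.7 kips

A_b = π × 0.75² / 4 = 0.4418 in².
R_n = F_nv · A_b · n · n_s = 54 × 0.4418 × 2 × 2 = 95.43 kips.
Allowable strength R_n/Ω = 95.43 / 2 = 47.7 kips.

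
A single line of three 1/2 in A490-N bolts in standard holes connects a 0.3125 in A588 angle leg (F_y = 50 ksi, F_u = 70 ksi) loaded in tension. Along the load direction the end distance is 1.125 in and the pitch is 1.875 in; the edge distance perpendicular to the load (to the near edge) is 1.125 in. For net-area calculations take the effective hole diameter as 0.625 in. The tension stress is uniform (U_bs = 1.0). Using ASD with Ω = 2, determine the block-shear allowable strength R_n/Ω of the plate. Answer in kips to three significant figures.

30.6 kips

Shear plane L_v = 1.125 + 2·1.875 = 4.875 in; A_gv = 4.875 × 0.3125 = 1.523 in².
A_nv = (4.875 − 2.5·0.625) × 0.3125 = 1.035 in².
A_nt = (1.125 − 0.5·0.625) × 0.3125 = 0.2539 in².
0.6 F_u A_nv = 43.48 kips; 0.6 F_y A_gv = 45.7 kips → shear rupture governs the shear term.
R_n = 43.48 + 1.0 × 70 × 0.2539 = 61.25 kips.
Allowable strength R_n/Ω = 61.25 / 2 = 30.6 kips.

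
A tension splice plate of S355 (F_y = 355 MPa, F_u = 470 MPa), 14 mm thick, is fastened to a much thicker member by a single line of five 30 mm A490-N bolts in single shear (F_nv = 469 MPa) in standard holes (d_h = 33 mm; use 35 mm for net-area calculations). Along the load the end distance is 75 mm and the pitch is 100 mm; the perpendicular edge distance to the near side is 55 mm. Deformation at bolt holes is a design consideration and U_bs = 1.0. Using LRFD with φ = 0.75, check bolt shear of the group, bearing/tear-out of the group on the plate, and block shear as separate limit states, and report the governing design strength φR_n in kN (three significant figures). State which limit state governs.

Bolt shear: A_b = π·30²/4 = 706.9 mm²; R_n = 469 × 706.9 × 5 × 1 / 1000 = 1658 kN → 0.75 × 1658 = 1240 kN.
Bearing: edge l_c = 58.5, r_n = 461.9 kN; interior l_c = 67, r_n = 473.8 kN; R_n = 461.9 + 4·473.8 = 2357 kN → 1770 kN.
Block shear: A_gv = 6650, A_nv = 4445, A_nt = 525 mm²; R_n = min(0.6F_uA_nv, 0.6F_yA_gv) + U_bs·F_u·A_nt = 1500 kN → 1130 kN.
Block shear governs: 1130 kN.

1130 kN (block shear governs)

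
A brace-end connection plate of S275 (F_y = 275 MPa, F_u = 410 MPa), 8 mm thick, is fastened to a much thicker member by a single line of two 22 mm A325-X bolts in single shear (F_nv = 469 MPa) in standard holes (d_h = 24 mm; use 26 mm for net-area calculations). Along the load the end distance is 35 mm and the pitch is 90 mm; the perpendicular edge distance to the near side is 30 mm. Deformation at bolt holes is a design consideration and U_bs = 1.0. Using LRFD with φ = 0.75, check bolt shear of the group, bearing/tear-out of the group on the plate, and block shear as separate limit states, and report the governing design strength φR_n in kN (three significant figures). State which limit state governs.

Bolt shear: A_b = π·22²/4 = 380.1 mm²; R_n = 469 × 380.1 × 2 × 1 / 1000 = 356.6 kN → 0.75 × 356.6 = 267 kN.
Bearing: edge l_c = 23, r_n = 90.53 kN; interior l_c = 66, r_n = 173.2 kN; R_n = 90.53 + 1·173.2 = 263.7 kN → 198 kN.
Block shear: A_gv = 1000, A_nv = 688, A_nt = 136 mm²; R_n = min(0.6F_uA_nv, 0.6F_yA_gv) + U_bs·F_u·A_nt = 220.8 kN → 166 kN.
Block shear governs: 166 kN.

166 kN (block shear governs)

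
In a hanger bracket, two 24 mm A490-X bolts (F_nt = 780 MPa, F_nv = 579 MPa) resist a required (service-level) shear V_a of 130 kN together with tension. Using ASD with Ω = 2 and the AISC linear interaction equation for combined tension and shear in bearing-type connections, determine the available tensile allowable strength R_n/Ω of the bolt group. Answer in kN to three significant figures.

284 kN

A_b = π·24²/4 = 452.4 mm²; f_rv = 130 × 1000 / (2 × 452.4) = 143.7 MPa.
F'_nt = 1.3 F_nt − (Ω F_nt / F_nv) f_rv = 1.3·780 − (2·780/579)·143.7 = 626.9 MPa, capped at F_nt → F'_nt = 626.9 MPa.
R_n = F'_nt · A_b · n = 626.9 × 452.4 × 2 / 1000 = 567.2 kN.
Allowable strength R_n/Ω = 567.2 / 2 = 284 kN.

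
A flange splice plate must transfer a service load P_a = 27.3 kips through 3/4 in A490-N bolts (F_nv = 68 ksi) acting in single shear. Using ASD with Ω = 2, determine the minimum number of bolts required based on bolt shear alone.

A_b = π·0.75²/4 = 0.4418 in².
Per-bolt allowable strength R_n/Ω = 68 × 0.4418 × 1 / 2 = 15.02 kips.
n ≥ 27.3 / 15.02 = 1.817 → use 2 bolts.

2 bolts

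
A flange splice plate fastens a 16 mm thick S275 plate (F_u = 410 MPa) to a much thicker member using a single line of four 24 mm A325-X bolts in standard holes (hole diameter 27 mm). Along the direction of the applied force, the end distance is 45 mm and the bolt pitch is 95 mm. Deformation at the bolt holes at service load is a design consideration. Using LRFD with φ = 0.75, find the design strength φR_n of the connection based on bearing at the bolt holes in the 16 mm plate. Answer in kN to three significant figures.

Per bolt r_n = 1.2 l_c t F_u ≤ 2.4 d t F_u; upper limit = 2.4 × 24 × 16 × 410 / 1000 = 377.9 kN.
Edge bolt: l_c = 45 − 27/2 = 31.5 mm → 1.2 × 31.5 × 16 × 410 / 1000 = 248 → r_n = 248 kN.
Interior bolts: l_c = 95 − 27 = 68 mm → 1.2 × 68 × 16 × 410 / 1000 = 535.3 → r_n = 377.9 kN.
R_n = 1 × 248 + 3 × 377.9 = 1382 kN.
Design strength φR_n = 0.75 × 1382 = 1040 kN.

1040 kN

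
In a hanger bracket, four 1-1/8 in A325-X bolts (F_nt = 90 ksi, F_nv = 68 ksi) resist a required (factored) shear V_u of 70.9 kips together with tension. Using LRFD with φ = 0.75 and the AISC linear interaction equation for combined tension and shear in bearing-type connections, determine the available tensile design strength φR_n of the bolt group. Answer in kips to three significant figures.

A_b = π·1.125²/4 = 0.994 in²; f_rv = 70.9 / (4 × 0.994) = 17.83 ksi.
F'_nt = 1.3 F_nt − (F_nt / φF_nv) f_rv = 1.3·90 − (90/(0.75·68))·17.83 = 85.53 ksi, capped at F_nt → F'_nt = 85.53 ksi.
R_n = F'_nt · A_b · n = 85.53 × 0.994 × 4 = 340.1 kips.
Design strength φR_n = 0.75 × 340.1 = 255 kips.

255 kips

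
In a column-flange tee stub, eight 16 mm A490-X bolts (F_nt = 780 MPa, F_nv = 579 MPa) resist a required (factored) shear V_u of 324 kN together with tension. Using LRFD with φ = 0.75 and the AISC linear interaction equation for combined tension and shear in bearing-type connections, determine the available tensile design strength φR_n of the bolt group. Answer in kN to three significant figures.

787 kN

A_b = π·16²/4 = 201.1 mm²; f_rv = 324 × 1000 / (8 × 201.1) = 201.4 MPa.
F'_nt = 1.3 F_nt − (F_nt / φF_nv) f_rv = 1.3·780 − (780/(0.75·579))·201.4 = 652.2 MPa, capped at F_nt → F'_nt = 652.2 MPa.
R_n = F'_nt · A_b · n = 652.2 × 201.1 × 8 / 1000 = 1049 kN.
Design strength φR_n = 0.75 × 1049 = 787 kN.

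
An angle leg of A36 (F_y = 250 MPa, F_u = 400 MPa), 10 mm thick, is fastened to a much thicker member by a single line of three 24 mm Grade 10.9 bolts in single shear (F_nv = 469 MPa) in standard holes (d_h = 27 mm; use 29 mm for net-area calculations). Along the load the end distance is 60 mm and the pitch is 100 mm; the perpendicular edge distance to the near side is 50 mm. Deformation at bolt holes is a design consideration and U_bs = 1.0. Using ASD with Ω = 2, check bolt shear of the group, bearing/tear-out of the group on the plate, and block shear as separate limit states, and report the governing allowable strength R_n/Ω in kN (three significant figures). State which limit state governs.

266 kN (block shear governs)

Bolt shear: A_b = π·24²/4 = 452.4 mm²; R_n = 469 × 452.4 × 3 × 1 / 1000 = 636.5 kN → 636.5 / 2 = 318 kN.
Bearing: edge l_c = 46.5, r_n = 223.2 kN; interior l_c = 73, r_n = 230.4 kN; R_n = 223.2 + 2·230.4 = 684 kN → 342 kN.
Block shear: A_gv = 2600, A_nv = 1875, A_nt = 355 mm²; R_n = min(0.6F_uA_nv, 0.6F_yA_gv) + U_bs·F_u·A_nt = 532 kN → 266 kN.
Block shear governs: 266 kN.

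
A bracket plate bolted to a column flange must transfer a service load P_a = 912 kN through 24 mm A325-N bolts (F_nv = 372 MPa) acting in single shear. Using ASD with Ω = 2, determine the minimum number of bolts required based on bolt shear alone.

A_b = π·24²/4 = 452.4 mm².
Per-bolt allowable strength R_n/Ω = 372 × 452.4 × 1 / 1000 / 2 = 84.14 kN.
n ≥ 912 / 84.14 = 10.84 → use 11 bolts.

11 bolts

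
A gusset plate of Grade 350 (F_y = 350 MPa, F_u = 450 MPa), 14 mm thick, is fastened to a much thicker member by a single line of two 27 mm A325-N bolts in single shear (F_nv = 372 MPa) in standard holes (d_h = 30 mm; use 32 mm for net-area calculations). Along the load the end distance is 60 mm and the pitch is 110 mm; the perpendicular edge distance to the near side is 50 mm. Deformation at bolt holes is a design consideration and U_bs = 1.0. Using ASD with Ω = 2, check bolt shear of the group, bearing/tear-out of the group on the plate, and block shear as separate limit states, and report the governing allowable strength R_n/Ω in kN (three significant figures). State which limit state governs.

213 kN (bolt shear governs)

Bolt shear: A_b = π·27²/4 = 572.6 mm²; R_n = 372 × 572.6 × 2 × 1 / 1000 = 426 kN → 426 / 2 = 213 kN.
Bearing: edge l_c = 45, r_n = 340.2 kN; interior l_c = 80, r_n = 408.2 kN; R_n = 340.2 + 1·408.2 = 748.4 kN → 374 kN.
Block shear: A_gv = 2380, A_nv = 1708, A_nt = 476 mm²; R_n = min(0.6F_uA_nv, 0.6F_yA_gv) + U_bs·F_u·A_nt = 675.4 kN → 338 kN.
Bolt shear governs: 213 kN.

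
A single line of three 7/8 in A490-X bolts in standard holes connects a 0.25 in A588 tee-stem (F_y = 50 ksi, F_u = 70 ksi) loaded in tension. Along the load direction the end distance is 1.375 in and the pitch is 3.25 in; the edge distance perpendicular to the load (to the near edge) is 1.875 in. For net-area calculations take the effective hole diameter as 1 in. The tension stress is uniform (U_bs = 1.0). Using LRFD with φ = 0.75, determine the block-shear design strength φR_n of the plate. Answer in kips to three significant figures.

60.4 kips

Shear plane L_v = 1.375 + 2·3.25 = 7.875 in; A_gv = 7.875 × 0.25 = 1.969 in².
A_nv = (7.875 − 2.5·1) × 0.25 = 1.344 in².
A_nt = (1.875 − 0.5·1) × 0.25 = 0.3438 in².
0.6 F_u A_nv = 56.44 kips; 0.6 F_y A_gv = 59.06 kips → shear rupture governs the shear term.
R_n = 56.44 + 1.0 × 70 × 0.3438 = 80.5 kips.
Design strength φR_n = 0.75 × 80.5 = 60.4 kips.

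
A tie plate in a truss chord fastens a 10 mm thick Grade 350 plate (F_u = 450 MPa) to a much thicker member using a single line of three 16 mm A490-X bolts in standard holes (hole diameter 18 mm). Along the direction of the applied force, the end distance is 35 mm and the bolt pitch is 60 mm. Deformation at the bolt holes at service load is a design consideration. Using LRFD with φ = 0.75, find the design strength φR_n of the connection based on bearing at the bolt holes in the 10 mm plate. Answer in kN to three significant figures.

364 kN

Per bolt r_n = 1.2 l_c t F_u ≤ 2.4 d t F_u; upper limit = 2.4 × 16 × 10 × 450 / 1000 = 172.8 kN.
Edge bolt: l_c = 35 − 18/2 = 26 mm → 1.2 × 26 × 10 × 450 / 1000 = 140.4 → r_n = 140.4 kN.
Interior bolts: l_c = 60 − 18 = 42 mm → 1.2 × 42 × 10 × 450 / 1000 = 226.8 → r_n = 172.8 kN.
R_n = 1 × 140.4 + 2 × 172.8 = 486 kN.
Design strength φR_n = 0.75 × 486 = 364 kN.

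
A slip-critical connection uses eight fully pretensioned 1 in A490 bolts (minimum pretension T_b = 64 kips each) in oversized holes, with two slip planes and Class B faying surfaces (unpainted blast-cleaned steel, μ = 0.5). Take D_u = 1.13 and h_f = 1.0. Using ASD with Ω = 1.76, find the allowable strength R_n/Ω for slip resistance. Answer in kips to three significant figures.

329 kips

R_n = μ · D_u · h_f · T_b · n_s · n_b = 0.5 × 1.13 × 1.0 × 64 × 2 × 8 = 578.6 kips.
Allowable strength R_n/Ω = 578.6 / 1.76 = 329 kips.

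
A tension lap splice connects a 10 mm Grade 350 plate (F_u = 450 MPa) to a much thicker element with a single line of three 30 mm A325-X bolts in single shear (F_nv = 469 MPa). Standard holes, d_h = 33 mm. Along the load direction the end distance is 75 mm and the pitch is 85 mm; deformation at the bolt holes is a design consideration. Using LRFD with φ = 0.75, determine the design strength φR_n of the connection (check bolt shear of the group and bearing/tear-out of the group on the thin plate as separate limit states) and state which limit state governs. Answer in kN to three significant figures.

Bolt shear: A_b = π·30²/4 = 706.9 mm²; R_n = 469 × 706.9 × 3 × 1 / 1000 = 994.5 kN → 0.75 × 994.5 = 746 kN.
Bearing (1.2 l_c t F_u ≤ 2.4 d t F_u): upper limit = 2.4·30·10·450 / 1000 = 324 kN.
  Edge l_c = 75 − 33/2 = 58.5 → r_n = 315.9 kN; interior l_c = 85 − 33 = 52 → r_n = 280.8 kN.
  R_n,bearing = 1·315.9 + 2·280.8 = 877.5 kN → 0.75 × 877.5 = 658 kN.
Bearing governs: 658 kN.

658 kN (bearing governs)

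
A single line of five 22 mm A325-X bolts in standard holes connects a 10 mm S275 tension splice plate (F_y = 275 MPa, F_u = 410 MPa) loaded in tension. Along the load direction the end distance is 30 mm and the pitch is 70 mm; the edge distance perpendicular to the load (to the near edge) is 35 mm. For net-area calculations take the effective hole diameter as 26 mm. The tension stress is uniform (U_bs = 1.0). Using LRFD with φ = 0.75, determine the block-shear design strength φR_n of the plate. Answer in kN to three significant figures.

Shear plane L_v = 30 + 4·70 = 310 mm; A_gv = 310 × 10 = 3100 mm².
A_nv = (310 − 4.5·26) × 10 = 1930 mm².
A_nt = (35 − 0.5·26) × 10 = 220 mm².
0.6 F_u A_nv = 474.8 kN; 0.6 F_y A_gv = 511.5 kN → shear rupture governs the shear term.
R_n = 474.8 + 1.0 × 410 × 220 / 1000 = 565 kN.
Design strength φR_n = 0.75 × 565 = 424 kN.

424 kN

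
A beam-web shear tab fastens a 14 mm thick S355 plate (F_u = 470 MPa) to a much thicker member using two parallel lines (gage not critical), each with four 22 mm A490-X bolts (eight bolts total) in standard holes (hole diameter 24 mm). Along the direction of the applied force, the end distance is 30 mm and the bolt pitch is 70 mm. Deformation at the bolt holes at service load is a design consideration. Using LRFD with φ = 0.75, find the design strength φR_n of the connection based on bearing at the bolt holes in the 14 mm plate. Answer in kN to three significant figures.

1780 kN

Per bolt r_n = 1.2 l_c t F_u ≤ 2.4 d t F_u; upper limit = 2.4 × 22 × 14 × 470 / 1000 = 347.4 kN.
Edge bolt: l_c = 30 − 24/2 = 18 mm → 1.2 × 18 × 14 × 470 / 1000 = 142.1 → r_n = 142.1 kN.
Interior bolts: l_c = 70 − 24 = 46 mm → 1.2 × 46 × 14 × 470 / 1000 = 363.2 → r_n = 347.4 kN.
R_n = 2 × 142.1 + 6 × 347.4 = 2369 kN.
Design strength φR_n = 0.75 × 2369 = 1780 kN.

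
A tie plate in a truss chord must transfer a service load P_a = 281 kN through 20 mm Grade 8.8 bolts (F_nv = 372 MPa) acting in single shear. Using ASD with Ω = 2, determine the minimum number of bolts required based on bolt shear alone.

A_b = π·20²/4 = 314.2 mm².
Per-bolt allowable strength R_n/Ω = 372 × 314.2 × 1 / 1000 / 2 = 58.43 kN.
n ≥ 281 / 58.43 = 4.809 → use 5 bolts.

5 bolts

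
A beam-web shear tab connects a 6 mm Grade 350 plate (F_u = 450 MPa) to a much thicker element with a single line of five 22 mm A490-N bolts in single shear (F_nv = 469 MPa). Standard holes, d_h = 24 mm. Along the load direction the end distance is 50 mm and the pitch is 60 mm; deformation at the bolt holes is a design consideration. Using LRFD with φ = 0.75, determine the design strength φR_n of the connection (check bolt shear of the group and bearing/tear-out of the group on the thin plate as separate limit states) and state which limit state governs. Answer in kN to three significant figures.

Bolt shear: A_b = π·22²/4 = 380.1 mm²; R_n = 469 × 380.1 × 5 × 1 / 1000 = 891.4 kN → 0.75 × 891.4 = 669 kN.
Bearing (1.2 l_c t F_u ≤ 2.4 d t F_u): upper limit = 2.4·22·6·450 / 1000 = 142.6 kN.
  Edge l_c = 50 − 24/2 = 38 → r_n = 123.1 kN; interior l_c = 60 − 24 = 36 → r_n = 116.6 kN.
  R_n,bearing = 1·123.1 + 4·116.6 = 589.7 kN → 0.75 × 589.7 = 442 kN.
Bearing governs: 442 kN.

442 kN (bearing governs)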